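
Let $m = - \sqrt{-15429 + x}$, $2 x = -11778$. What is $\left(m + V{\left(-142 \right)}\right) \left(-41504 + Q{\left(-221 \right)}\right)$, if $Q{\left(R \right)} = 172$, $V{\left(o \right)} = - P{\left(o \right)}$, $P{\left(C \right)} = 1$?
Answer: $41332 + 41332 i \sqrt{21318} \approx 41332.0 + 6.0348 \cdot 10^{6} i$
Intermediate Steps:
$x = -5889$ ($x = \frac{1}{2} \left(-11778\right) = -5889$)
$V{\left(o \right)} = -1$ ($V{\left(o \right)} = \left(-1\right) 1 = -1$)
$m = - i \sqrt{21318}$ ($m = - \sqrt{-15429 - 5889} = - \sqrt{-21318} = - i \sqrt{21318} \approx - 146.01 i$)
$\left(m + V{\left(-142 \right)}\right) \left(-41504 + Q{\left(-221 \right)}\right) = \left(- i \sqrt{21318} - 1\right) \left(-41504 + 172\right) = \left(-1 - i \sqrt{21318}\right) \left(-41332\right) = 41332 + 41332 i \sqrt{21318}$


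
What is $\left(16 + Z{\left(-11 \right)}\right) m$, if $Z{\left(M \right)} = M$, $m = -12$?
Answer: $-60$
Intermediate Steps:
$\left(16 + Z{\left(-11 \right)}\right) m = \left(16 - 11\right) \left(-12\right) = 5 \left(-12\right) = -60$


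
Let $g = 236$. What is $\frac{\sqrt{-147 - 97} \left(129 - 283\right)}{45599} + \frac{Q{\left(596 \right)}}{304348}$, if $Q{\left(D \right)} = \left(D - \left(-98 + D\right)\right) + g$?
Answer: $\frac{167}{152174} - \frac{308 i \sqrt{61}}{45599} \approx 0.0010974 - 0.052755 i$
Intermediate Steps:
$Q{\left(D \right)} = 334$ ($Q{\left(D \right)} = \left(D - \left(-98 + D\right)\right) + 236 = 98 + 236 = 334$)
$\frac{\sqrt{-147 - 97} \left(129 - 283\right)}{45599} + \frac{Q{\left(596 \right)}}{304348} = \frac{\sqrt{-147 - 97} \left(129 - 283\right)}{45599} + \frac{334}{304348} = \sqrt{-244} \left(-154\right) \frac{1}{45599} + 334 \cdot \frac{1}{304348} = 2 i \sqrt{61} \left(-154\right) \frac{1}{45599} + \frac{167}{152174} = - 308 i \sqrt{61} \cdot \frac{1}{45599} + \frac{167}{152174} = - \frac{308 i \sqrt{61}}{45599} + \frac{167}{152174} = \frac{167}{152174} - \frac{308 i \sqrt{61}}{45599}$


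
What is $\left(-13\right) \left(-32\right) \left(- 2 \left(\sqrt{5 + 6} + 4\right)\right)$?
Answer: $-3328 - 832 \sqrt{11} \approx -6087.4$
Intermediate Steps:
$\left(-13\right) \left(-32\right) \left(- 2 \left(\sqrt{5 + 6} + 4\right)\right) = 416 \left(- 2 \left(\sqrt{11} + 4\right)\right) = 416 \left(- 2 \left(4 + \sqrt{11}\right)\right) = 416 \left(-8 - 2 \sqrt{11}\right) = -3328 - 832 \sqrt{11}$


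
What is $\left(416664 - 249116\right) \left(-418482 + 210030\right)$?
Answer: $-34925715696$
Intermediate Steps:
$\left(416664 - 249116\right) \left(-418482 + 210030\right) = 167548 \left(-208452\right) = -34925715696$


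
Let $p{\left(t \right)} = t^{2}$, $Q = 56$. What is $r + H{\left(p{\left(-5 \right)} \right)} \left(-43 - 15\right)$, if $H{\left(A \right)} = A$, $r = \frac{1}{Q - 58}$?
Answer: $- \frac{2901}{2} \approx -1450.5$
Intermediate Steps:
$r = - \frac{1}{2}$ ($r = \frac{1}{56 - 58} = \frac{1}{-2} = - \frac{1}{2} \approx -0.5$)
$r + H{\left(p{\left(-5 \right)} \right)} \left(-43 - 15\right) = - \frac{1}{2} + \left(-5\right)^{2} \left(-43 - 15\right) = - \frac{1}{2} + 25 \left(-43 - 15\right) = - \frac{1}{2} + 25 \left(-58\right) = - \frac{1}{2} - 1450 = - \frac{2901}{2}$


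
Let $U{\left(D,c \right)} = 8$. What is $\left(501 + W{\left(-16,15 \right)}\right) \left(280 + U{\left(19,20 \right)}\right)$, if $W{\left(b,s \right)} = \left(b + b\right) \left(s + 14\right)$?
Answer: $-122976$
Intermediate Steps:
$W{\left(b,s \right)} = 2 b \left(14 + s\right)$
$\left(501 + W{\left(-16,15 \right)}\right) \left(280 + U{\left(19,20 \right)}\right) = \left(501 + 2 \left(-16\right) \left(14 + 15\right)\right) \left(280 + 8\right) = \left(501 + 2 \left(-16\right) 29\right) 288 = \left(501 - 928\right) 288 = \left(-427\right) 288 = -122976$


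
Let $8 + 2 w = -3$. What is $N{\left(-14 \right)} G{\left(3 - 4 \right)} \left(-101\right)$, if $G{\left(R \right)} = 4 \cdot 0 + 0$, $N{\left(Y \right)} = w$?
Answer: $0$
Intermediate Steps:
$w = - \frac{11}{2}$ ($w = -4 + \frac{1}{2} \left(-3\right) = -4 - \frac{3}{2} = - \frac{11}{2} \approx -5.5$)
$N{\left(Y \right)} = - \frac{11}{2}$
$G{\left(R \right)} = 0$ ($G{\left(R \right)} = 0 + 0 = 0$)
$N{\left(-14 \right)} G{\left(3 - 4 \right)} \left(-101\right) = \left(- \frac{11}{2}\right) 0 \left(-101\right) = 0 \left(-101\right) = 0$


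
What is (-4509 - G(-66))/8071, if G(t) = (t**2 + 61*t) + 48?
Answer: -4887/8071 ≈ -0.60550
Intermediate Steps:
G(t) = 48 + t**2 + 61*t
(-4509 - G(-66))/8071 = (-4509 - (48 + (-66)**2 + 61*(-66)))/8071 = (-4509 - (48 + 4356 - 4026))*(1/8071) = (-4509 - 1*378)*(1/8071) = (-4509 - 378)*(1/8071) = -4887*1/8071 = -4887/8071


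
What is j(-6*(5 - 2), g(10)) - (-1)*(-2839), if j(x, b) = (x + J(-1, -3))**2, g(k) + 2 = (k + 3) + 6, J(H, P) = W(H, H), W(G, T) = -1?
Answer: -2478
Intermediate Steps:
J(H, P) = -1
g(k) = 7 + k (g(k) = -2 + ((k + 3) + 6) = -2 + ((3 + k) + 6) = -2 + (9 + k) = 7 + k)
j(x, b) = (-1 + x)**2 (j(x, b) = (x - 1)**2 = (-1 + x)**2)
j(-6*(5 - 2), g(10)) - (-1)*(-2839) = (-1 - 6*(5 - 2))**2 - (-1)*(-2839) = (-1 - 6*3)**2 - 1*2839 = (-1 - 18)**2 - 2839 = (-19)**2 - 2839 = 361 - 2839 = -2478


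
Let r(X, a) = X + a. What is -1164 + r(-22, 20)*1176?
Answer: -3516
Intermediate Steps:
-1164 + r(-22, 20)*1176 = -1164 + (-22 + 20)*1176 = -1164 - 2*1176 = -1164 - 2352 = -3516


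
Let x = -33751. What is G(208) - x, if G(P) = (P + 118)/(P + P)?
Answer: 7020371/208 ≈ 33752.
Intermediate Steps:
G(P) = (118 + P)/(2*P) (G(P) = (118 + P)/((2*P)) = (118 + P)*(1/(2*P)) = (118 + P)/(2*P))
G(208) - x = (½)*(118 + 208)/208 - 1*(-33751) = (½)*(1/208)*326 + 33751 = 163/208 + 33751 = 7020371/208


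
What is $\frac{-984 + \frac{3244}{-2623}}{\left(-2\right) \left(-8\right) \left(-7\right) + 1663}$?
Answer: $- \frac{2584276}{4068273} \approx -0.63523$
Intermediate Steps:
$\frac{-984 + \frac{3244}{-2623}}{\left(-2\right) \left(-8\right) \left(-7\right) + 1663} = \frac{-984 + 3244 \left(- \frac{1}{2623}\right)}{16 \left(-7\right) + 1663} = \frac{-984 - \frac{3244}{2623}}{-112 + 1663} = - \frac{2584276}{2623 \cdot 1551} = \left(- \frac{2584276}{2623}\right) \frac{1}{1551} = - \frac{2584276}{4068273}$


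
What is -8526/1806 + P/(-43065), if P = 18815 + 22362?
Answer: -10512806/1851795 ≈ -5.6771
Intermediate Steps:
P = 41177
-8526/1806 + P/(-43065) = -8526/1806 + 41177/(-43065) = -8526*1/1806 + 41177*(-1/43065) = -203/43 - 41177/43065 = -10512806/1851795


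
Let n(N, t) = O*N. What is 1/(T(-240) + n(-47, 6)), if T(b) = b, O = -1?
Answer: -1/193 ≈ -0.0051813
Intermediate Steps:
n(N, t) = -N
1/(T(-240) + n(-47, 6)) = 1/(-240 - 1*(-47)) = 1/(-240 + 47) = 1/(-193) = -1/193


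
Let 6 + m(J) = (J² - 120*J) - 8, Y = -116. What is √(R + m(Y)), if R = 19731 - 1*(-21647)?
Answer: 2*√17185 ≈ 262.18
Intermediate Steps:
m(J) = -14 + J² - 120*J (m(J) = -6 + ((J² - 120*J) - 8) = -6 + (-8 + J² - 120*J) = -14 + J² - 120*J)
R = 41378 (R = 19731 + 21647 = 41378)
√(R + m(Y)) = √(41378 + (-14 + (-116)² - 120*(-116))) = √(41378 + (-14 + 13456 + 13920)) = √(41378 + 27362) = √68740 = 2*√17185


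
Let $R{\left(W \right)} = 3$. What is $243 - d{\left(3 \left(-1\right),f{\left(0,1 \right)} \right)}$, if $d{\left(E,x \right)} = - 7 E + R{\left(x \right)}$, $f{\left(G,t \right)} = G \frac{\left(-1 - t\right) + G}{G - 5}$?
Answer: $219$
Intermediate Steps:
$f{\left(G,t \right)} = \frac{G \left(-1 + G - t\right)}{-5 + G}$ ($f{\left(G,t \right)} = G \frac{-1 + G - t}{-5 + G} = \frac{G \left(-1 + G - t\right)}{-5 + G}$)
$d{\left(E,x \right)} = 3 - 7 E$ ($d{\left(E,x \right)} = - 7 E + 3 = 3 - 7 E$)
$243 - d{\left(3 \left(-1\right),f{\left(0,1 \right)} \right)} = 243 - \left(3 - 7 \cdot 3 \left(-1\right)\right) = 243 - \left(3 - -21\right) = 243 - \left(3 + 21\right) = 243 - 24 = 219$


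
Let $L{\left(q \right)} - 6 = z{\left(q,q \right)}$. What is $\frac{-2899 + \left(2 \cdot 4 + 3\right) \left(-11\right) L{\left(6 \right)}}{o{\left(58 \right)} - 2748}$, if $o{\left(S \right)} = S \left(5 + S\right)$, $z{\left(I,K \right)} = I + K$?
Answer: $- \frac{5077}{906} \approx -5.6038$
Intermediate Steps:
$L{\left(q \right)} = 6 + 2 q$ ($L{\left(q \right)} = 6 + \left(q + q\right) = 6 + 2 q$)
$\frac{-2899 + \left(2 \cdot 4 + 3\right) \left(-11\right) L{\left(6 \right)}}{o{\left(58 \right)} - 2748} = \frac{-2899 + \left(2 \cdot 4 + 3\right) \left(-11\right) \left(6 + 2 \cdot 6\right)}{58 \left(5 + 58\right) - 2748} = \frac{-2899 + \left(8 + 3\right) \left(-11\right) \left(6 + 12\right)}{58 \cdot 63 - 2748} = \frac{-2899 + 11 \left(-11\right) 18}{3654 - 2748} = \frac{-2899 - 2178}{906} = \left(-2899 - 2178\right) \frac{1}{906} = \left(-5077\right) \frac{1}{906} = - \frac{5077}{906}$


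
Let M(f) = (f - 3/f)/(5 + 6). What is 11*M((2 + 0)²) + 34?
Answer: 149/4 ≈ 37.250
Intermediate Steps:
M(f) = -3/(11*f) + f/11 (M(f) = (f - 3/f)/11 = (f - 3/f)*(1/11) = -3/(11*f) + f/11)
11*M((2 + 0)²) + 34 = 11*((-3 + ((2 + 0)²)²)/(11*((2 + 0)²))) + 34 = 11*((-3 + (2²)²)/(11*(2²))) + 34 = 11*((1/11)*(-3 + 4²)/4) + 34 = 11*((1/11)*(¼)*(-3 + 16)) + 34 = 11*((1/11)*(¼)*13) + 34 = 11*(13/44) + 34 = 13/4 + 34 = 149/4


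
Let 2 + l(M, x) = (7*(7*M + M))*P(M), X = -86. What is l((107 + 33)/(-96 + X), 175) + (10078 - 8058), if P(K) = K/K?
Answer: 25674/13 ≈ 1974.9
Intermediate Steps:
P(K) = 1
l(M, x) = -2 + 56*M (l(M, x) = -2 + (7*(7*M + M))*1 = -2 + (7*(8*M))*1 = -2 + (56*M)*1 = -2 + 56*M)
l((107 + 33)/(-96 + X), 175) + (10078 - 8058) = (-2 + 56*((107 + 33)/(-96 - 86))) + (10078 - 8058) = (-2 + 56*(140/(-182))) + 2020 = (-2 + 56*(140*(-1/182))) + 2020 = (-2 + 56*(-10/13)) + 2020 = (-2 - 560/13) + 2020 = -586/13 + 2020 = 25674/13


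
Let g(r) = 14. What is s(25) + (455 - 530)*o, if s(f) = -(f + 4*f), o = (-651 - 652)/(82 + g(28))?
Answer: 28575/32 ≈ 892.97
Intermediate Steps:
o = -1303/96 (o = (-651 - 652)/(82 + 14) = -1303/96 ≈ -13.573)
s(f) = -5*f
s(25) + (455 - 530)*o = -5*25 + (455 - 530)*(-1303/96) = -125 - 75*(-1303/96) = -125 + 32575/32 = 28575/32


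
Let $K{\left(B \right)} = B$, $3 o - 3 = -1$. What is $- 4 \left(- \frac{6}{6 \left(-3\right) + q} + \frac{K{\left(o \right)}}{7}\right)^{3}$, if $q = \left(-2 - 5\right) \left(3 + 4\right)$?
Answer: $- \frac{70304000}{2785366143} \approx -0.02524$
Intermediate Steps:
$o = \frac{2}{3}$ ($o = 1 + \frac{1}{3} \left(-1\right) = 1 - \frac{1}{3} = \frac{2}{3} \approx 0.66667$)
$q = -49$ ($q = \left(-7\right) 7 = -49$)
$- 4 \left(- \frac{6}{6 \left(-3\right) + q} + \frac{K{\left(o \right)}}{7}\right)^{3} = - 4 \left(- \frac{6}{6 \left(-3\right) - 49} + \frac{2}{3 \cdot 7}\right)^{3} = - 4 \left(- \frac{6}{-18 - 49} + \frac{2}{3} \cdot \frac{1}{7}\right)^{3} = - 4 \left(- \frac{6}{-67} + \frac{2}{21}\right)^{3} = - 4 \left(\left(-6\right) \left(- \frac{1}{67}\right) + \frac{2}{21}\right)^{3} = - 4 \left(\frac{6}{67} + \frac{2}{21}\right)^{3} = - 4 \left(\frac{260}{1407}\right)^{3} = \left(-4\right) \frac{17576000}{2785366143} = - \frac{70304000}{2785366143}$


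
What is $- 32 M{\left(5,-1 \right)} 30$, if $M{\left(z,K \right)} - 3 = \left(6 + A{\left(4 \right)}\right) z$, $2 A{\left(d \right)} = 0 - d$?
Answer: $-22080$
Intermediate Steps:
$A{\left(d \right)} = - \frac{d}{2}$ ($A{\left(d \right)} = \frac{0 - d}{2} = \frac{\left(-1\right) d}{2} = - \frac{d}{2}$)
$M{\left(z,K \right)} = 3 + 4 z$ ($M{\left(z,K \right)} = 3 + \left(6 - 2\right) z = 3 + 4 z$)
$- 32 M{\left(5,-1 \right)} 30 = - 32 \left(3 + 4 \cdot 5\right) 30 = - 32 \left(3 + 20\right) 30 = \left(-32\right) 23 \cdot 30 = \left(-736\right) 30 = -22080$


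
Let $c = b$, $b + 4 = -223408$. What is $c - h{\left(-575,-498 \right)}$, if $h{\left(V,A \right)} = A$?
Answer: $-222914$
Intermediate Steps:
$b = -223412$ ($b = -4 - 223408 = -223412$)
$c = -223412$
$c - h{\left(-575,-498 \right)} = -223412 - -498 = -223412 + 498 = -222914$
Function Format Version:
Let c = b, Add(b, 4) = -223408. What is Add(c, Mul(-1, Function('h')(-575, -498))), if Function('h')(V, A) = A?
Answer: -222914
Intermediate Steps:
b = -223412 (b = Add(-4, -223408) = -223412)
c = -223412
Add(c, Mul(-1, Function('h')(-575, -498))) = Add(-223412, Mul(-1, -498)) = Add(-223412, 498) = -222914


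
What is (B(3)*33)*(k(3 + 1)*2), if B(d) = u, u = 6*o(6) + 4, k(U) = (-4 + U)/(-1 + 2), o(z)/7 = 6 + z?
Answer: 0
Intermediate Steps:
o(z) = 42 + 7*z (o(z) = 7*(6 + z) = 42 + 7*z)
k(U) = -4 + U (k(U) = (-4 + U)/1 = (-4 + U)*1 = -4 + U)
u = 508 (u = 6*(42 + 7*6) + 4 = 6*(42 + 42) + 4 = 6*84 + 4 = 504 + 4 = 508)
B(d) = 508
(B(3)*33)*(k(3 + 1)*2) = (508*33)*((-4 + (3 + 1))*2) = 16764*((-4 + 4)*2) = 16764*(0*2) = 16764*0 = 0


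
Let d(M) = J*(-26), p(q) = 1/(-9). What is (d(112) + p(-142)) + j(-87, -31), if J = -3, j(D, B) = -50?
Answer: 251/9 ≈ 27.889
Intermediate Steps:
p(q) = -⅑
d(M) = 78 (d(M) = -3*(-26) = 78)
(d(112) + p(-142)) + j(-87, -31) = (78 - ⅑) - 50 = 701/9 - 50 = 251/9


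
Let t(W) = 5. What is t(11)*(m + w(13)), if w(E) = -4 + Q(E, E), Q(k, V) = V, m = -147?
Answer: -690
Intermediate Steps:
w(E) = -4 + E
t(11)*(m + w(13)) = 5*(-147 + (-4 + 13)) = 5*(-147 + 9) = 5*(-138) = -690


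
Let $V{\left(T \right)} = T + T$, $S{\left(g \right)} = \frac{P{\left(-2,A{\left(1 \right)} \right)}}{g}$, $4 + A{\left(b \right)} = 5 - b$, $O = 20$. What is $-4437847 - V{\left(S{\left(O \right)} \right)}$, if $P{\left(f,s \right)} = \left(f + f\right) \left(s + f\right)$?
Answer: $- \frac{22189239}{5} \approx -4.4378 \cdot 10^{6}$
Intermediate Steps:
$A{\left(b \right)} = 1 - b$ ($A{\left(b \right)} = -4 - \left(-5 + b\right) = 1 - b$)
$P{\left(f,s \right)} = 2 f \left(f + s\right)$
$S{\left(g \right)} = \frac{8}{g}$ ($S{\left(g \right)} = \frac{2 \left(-2\right) \left(-2 + \left(1 - 1\right)\right)}{g} = \frac{2 \left(-2\right) \left(-2 + 0\right)}{g} = \frac{2 \left(-2\right) \left(-2\right)}{g} = \frac{8}{g}$)
$V{\left(T \right)} = 2 T$
$-4437847 - V{\left(S{\left(O \right)} \right)} = -4437847 - 2 \cdot \frac{8}{20} = -4437847 - 2 \cdot 8 \cdot \frac{1}{20} = -4437847 - 2 \cdot \frac{2}{5} = -4437847 - \frac{4}{5} = - \frac{22189239}{5}$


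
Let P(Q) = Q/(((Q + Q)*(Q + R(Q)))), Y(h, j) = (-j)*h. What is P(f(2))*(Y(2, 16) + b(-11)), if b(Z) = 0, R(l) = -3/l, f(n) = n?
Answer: -32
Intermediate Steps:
Y(h, j) = -h*j
P(Q) = 1/(2*(Q - 3/Q)) (P(Q) = Q/(((Q + Q)*(Q - 3/Q))) = Q/(((2*Q)*(Q - 3/Q))) = Q/((2*Q*(Q - 3/Q))) = Q*(1/(2*Q*(Q - 3/Q))) = 1/(2*(Q - 3/Q)))
P(f(2))*(Y(2, 16) + b(-11)) = ((½)*2/(-3 + 2²))*(-1*2*16 + 0) = ((½)*2/(-3 + 4))*(-32 + 0) = ((½)*2/1)*(-32) = ((½)*2*1)*(-32) = 1*(-32) = -32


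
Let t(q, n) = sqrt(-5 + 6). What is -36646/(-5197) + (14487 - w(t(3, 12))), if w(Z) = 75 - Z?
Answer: 74941007/5197 ≈ 14420.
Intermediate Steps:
t(q, n) = 1 (t(q, n) = sqrt(1) = 1)
-36646/(-5197) + (14487 - w(t(3, 12))) = -36646/(-5197) + (14487 - (75 - 1*1)) = -36646*(-1/5197) + (14487 - (75 - 1)) = 36646/5197 + (14487 - 1*74) = 36646/5197 + (14487 - 74) = 36646/5197 + 14413 = 74941007/5197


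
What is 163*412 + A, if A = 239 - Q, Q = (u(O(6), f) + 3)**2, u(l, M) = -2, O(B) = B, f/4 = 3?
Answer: 67394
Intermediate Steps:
f = 12 (f = 4*3 = 12)
Q = 1 (Q = (-2 + 3)**2 = 1**2 = 1)
A = 238 (A = 239 - 1*1 = 239 - 1 = 238)
163*412 + A = 163*412 + 238 = 67156 + 238 = 67394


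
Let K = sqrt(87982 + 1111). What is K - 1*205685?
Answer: -205685 + 41*sqrt(53) ≈ -2.0539e+5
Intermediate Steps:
K = 41*sqrt(53) (K = sqrt(89093) = 41*sqrt(53) ≈ 298.48)
K - 1*205685 = 41*sqrt(53) - 1*205685 = 41*sqrt(53) - 205685 = -205685 + 41*sqrt(53)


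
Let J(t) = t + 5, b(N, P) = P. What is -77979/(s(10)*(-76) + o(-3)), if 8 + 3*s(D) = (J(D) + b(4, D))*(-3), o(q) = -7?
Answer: -233937/6287 ≈ -37.210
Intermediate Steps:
J(t) = 5 + t
s(D) = -23/3 - 2*D (s(D) = -8/3 + (((5 + D) + D)*(-3))/3 = -8/3 + ((5 + 2*D)*(-3))/3 = -8/3 + (-15 - 6*D)/3 = -8/3 + (-5 - 2*D) = -23/3 - 2*D)
-77979/(s(10)*(-76) + o(-3)) = -77979/((-23/3 - 2*10)*(-76) - 7) = -77979/((-23/3 - 20)*(-76) - 7) = -77979/(-83/3*(-76) - 7) = -77979/(6308/3 - 7) = -77979/6287/3 = -77979*3/6287 = -233937/6287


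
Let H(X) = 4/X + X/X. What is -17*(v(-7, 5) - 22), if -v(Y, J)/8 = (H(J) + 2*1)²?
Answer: 58446/25 ≈ 2337.8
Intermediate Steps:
H(X) = 1 + 4/X (H(X) = 4/X + 1 = 1 + 4/X)
v(Y, J) = -8*(2 + (4 + J)/J)² (v(Y, J) = -8*((4 + J)/J + 2*1)² = -8*((4 + J)/J + 2)² = -8*(2 + (4 + J)/J)²)
-17*(v(-7, 5) - 22) = -17*(-8*(4 + 3*5)²/5² - 22) = -17*(-8*1/25*(4 + 15)² - 22) = -17*(-8*1/25*19² - 22) = -17*(-8*1/25*361 - 22) = -17*(-2888/25 - 22) = -17*(-3438/25) = 58446/25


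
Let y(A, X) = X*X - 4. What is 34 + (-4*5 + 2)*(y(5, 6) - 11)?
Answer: -344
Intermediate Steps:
y(A, X) = -4 + X**2 (y(A, X) = X**2 - 4 = -4 + X**2)
34 + (-4*5 + 2)*(y(5, 6) - 11) = 34 + (-4*5 + 2)*((-4 + 6**2) - 11) = 34 + (-20 + 2)*((-4 + 36) - 11) = 34 - 18*(32 - 11) = 34 - 18*21 = 34 - 378 = -344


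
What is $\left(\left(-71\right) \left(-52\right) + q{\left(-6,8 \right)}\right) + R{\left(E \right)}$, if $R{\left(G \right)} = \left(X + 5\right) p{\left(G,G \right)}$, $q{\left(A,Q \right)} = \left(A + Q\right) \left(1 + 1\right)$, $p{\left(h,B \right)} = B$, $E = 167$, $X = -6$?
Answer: $3529$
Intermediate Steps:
$q{\left(A,Q \right)} = 2 A + 2 Q$ ($q{\left(A,Q \right)} = \left(A + Q\right) 2 = 2 A + 2 Q$)
$R{\left(G \right)} = - G$ ($R{\left(G \right)} = \left(-6 + 5\right) G = - G$)
$\left(\left(-71\right) \left(-52\right) + q{\left(-6,8 \right)}\right) + R{\left(E \right)} = \left(\left(-71\right) \left(-52\right) + \left(2 \left(-6\right) + 2 \cdot 8\right)\right) - 167 = \left(3692 + \left(-12 + 16\right)\right) - 167 = \left(3692 + 4\right) - 167 = 3696 - 167 = 3529$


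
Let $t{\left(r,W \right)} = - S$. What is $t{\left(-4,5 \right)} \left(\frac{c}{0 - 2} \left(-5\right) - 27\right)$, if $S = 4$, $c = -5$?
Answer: $158$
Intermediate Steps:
$t{\left(r,W \right)} = -4$ ($t{\left(r,W \right)} = \left(-1\right) 4 = -4$)
$t{\left(-4,5 \right)} \left(\frac{c}{0 - 2} \left(-5\right) - 27\right) = - 4 \left(- \frac{5}{0 - 2} \left(-5\right) - 27\right) = - 4 \left(- \frac{5}{-2} \left(-5\right) - 27\right) = - 4 \left(\left(-5\right) \left(- \frac{1}{2}\right) \left(-5\right) - 27\right) = - 4 \left(\frac{5}{2} \left(-5\right) - 27\right) = - 4 \left(- \frac{25}{2} - 27\right) = \left(-4\right) \left(- \frac{79}{2}\right) = 158$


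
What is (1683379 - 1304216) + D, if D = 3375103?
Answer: 3754266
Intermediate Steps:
(1683379 - 1304216) + D = (1683379 - 1304216) + 3375103 = 379163 + 3375103 = 3754266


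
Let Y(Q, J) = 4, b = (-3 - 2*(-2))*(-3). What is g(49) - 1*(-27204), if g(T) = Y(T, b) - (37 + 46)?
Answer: 27125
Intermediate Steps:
b = -3 (b = (-3 + 4)*(-3) = 1*(-3) = -3)
g(T) = -79 (g(T) = 4 - (37 + 46) = 4 - 1*83 = 4 - 83 = -79)
g(49) - 1*(-27204) = -79 - 1*(-27204) = -79 + 27204 = 27125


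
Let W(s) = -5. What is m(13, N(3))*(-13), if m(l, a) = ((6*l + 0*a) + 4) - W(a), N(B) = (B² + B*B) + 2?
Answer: -1131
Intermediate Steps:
N(B) = 2 + 2*B² (N(B) = (B² + B²) + 2 = 2*B² + 2 = 2 + 2*B²)
m(l, a) = 9 + 6*l (m(l, a) = ((6*l + 0*a) + 4) - 1*(-5) = ((6*l + 0) + 4) + 5 = (6*l + 4) + 5 = (4 + 6*l) + 5 = 9 + 6*l)
m(13, N(3))*(-13) = (9 + 6*13)*(-13) = (9 + 78)*(-13) = 87*(-13) = -1131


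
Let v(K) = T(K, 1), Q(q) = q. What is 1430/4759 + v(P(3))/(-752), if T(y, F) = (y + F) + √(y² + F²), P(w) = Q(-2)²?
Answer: 1051565/3578768 - √17/752 ≈ 0.28835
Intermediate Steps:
P(w) = 4 (P(w) = (-2)² = 4)
T(y, F) = F + y + √(F² + y²) (T(y, F) = (F + y) + √(F² + y²) = F + y + √(F² + y²))
v(K) = 1 + K + √(1 + K²) (v(K) = 1 + K + √(1² + K²) = 1 + K + √(1 + K²))
1430/4759 + v(P(3))/(-752) = 1430/4759 + (1 + 4 + √(1 + 4²))/(-752) = 1430*(1/4759) + (1 + 4 + √(1 + 16))*(-1/752) = 1430/4759 + (1 + 4 + √17)*(-1/752) = 1430/4759 + (5 + √17)*(-1/752) = 1430/4759 + (-5/752 - √17/752) = 1051565/3578768 - √17/752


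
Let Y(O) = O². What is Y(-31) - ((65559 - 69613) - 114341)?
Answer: 119356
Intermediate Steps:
Y(-31) - ((65559 - 69613) - 114341) = (-31)² - ((65559 - 69613) - 114341) = 961 - (-4054 - 114341) = 961 - 1*(-118395) = 961 + 118395 = 119356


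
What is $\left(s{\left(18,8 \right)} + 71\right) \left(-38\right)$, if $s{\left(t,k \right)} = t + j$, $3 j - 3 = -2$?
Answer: $- \frac{10184}{3} \approx -3394.7$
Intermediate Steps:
$j = \frac{1}{3}$ ($j = 1 + \frac{1}{3} \left(-2\right) = 1 - \frac{2}{3} = \frac{1}{3} \approx 0.33333$)
$s{\left(t,k \right)} = \frac{1}{3} + t$ ($s{\left(t,k \right)} = t + \frac{1}{3} = \frac{1}{3} + t$)
$\left(s{\left(18,8 \right)} + 71\right) \left(-38\right) = \left(\left(\frac{1}{3} + 18\right) + 71\right) \left(-38\right) = \left(\frac{55}{3} + 71\right) \left(-38\right) = \frac{268}{3} \left(-38\right) = - \frac{10184}{3}$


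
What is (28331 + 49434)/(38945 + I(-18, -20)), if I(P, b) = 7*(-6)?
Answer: 77765/38903 ≈ 1.9989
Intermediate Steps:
I(P, b) = -42
(28331 + 49434)/(38945 + I(-18, -20)) = (28331 + 49434)/(38945 - 42) = 77765/38903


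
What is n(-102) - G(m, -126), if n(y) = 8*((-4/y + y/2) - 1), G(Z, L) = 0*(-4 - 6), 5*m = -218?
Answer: -21200/51 ≈ -415.69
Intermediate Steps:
m = -218/5 (m = (⅕)*(-218) = -218/5 ≈ -43.600)
G(Z, L) = 0 (G(Z, L) = 0*(-10) = 0)
n(y) = -8 - 32/y + 4*y (n(y) = 8*((-4/y + y*(½)) - 1) = 8*((-4/y + y/2) - 1) = 8*((y/2 - 4/y) - 1) = 8*(-1 + y/2 - 4/y) = -8 - 32/y + 4*y)
n(-102) - G(m, -126) = (-8 - 32/(-102) + 4*(-102)) - 1*0 = (-8 - 32*(-1/102) - 408) + 0 = (-8 + 16/51 - 408) + 0 = -21200/51 + 0 = -21200/51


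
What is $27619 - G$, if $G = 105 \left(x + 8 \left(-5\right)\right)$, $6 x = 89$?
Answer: $\frac{60523}{2} \approx 30262.0$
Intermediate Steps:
$x = \frac{89}{6}$ ($x = \frac{1}{6} \cdot 89 = \frac{89}{6} \approx 14.833$)
$G = - \frac{5285}{2}$ ($G = 105 \left(\frac{89}{6} + 8 \left(-5\right)\right) = 105 \left(\frac{89}{6} - 40\right) = 105 \left(- \frac{151}{6}\right) = - \frac{5285}{2} \approx -2642.5$)
$27619 - G = 27619 - - \frac{5285}{2} = 27619 + \frac{5285}{2} = \frac{60523}{2}$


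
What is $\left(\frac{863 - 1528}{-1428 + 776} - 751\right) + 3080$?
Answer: $\frac{1519173}{652} \approx 2330.0$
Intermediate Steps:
$\left(\frac{863 - 1528}{-1428 + 776} - 751\right) + 3080 = \left(- \frac{665}{-652} - 751\right) + 3080 = \left(\left(-665\right) \left(- \frac{1}{652}\right) - 751\right) + 3080 = \left(\frac{665}{652} - 751\right) + 3080 = - \frac{488987}{652} + 3080 = \frac{1519173}{652}$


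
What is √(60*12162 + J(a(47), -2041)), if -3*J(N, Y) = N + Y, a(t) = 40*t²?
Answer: 3*√77883 ≈ 837.23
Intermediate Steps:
J(N, Y) = -N/3 - Y/3 (J(N, Y) = -(N + Y)/3 = -N/3 - Y/3)
√(60*12162 + J(a(47), -2041)) = √(60*12162 + (-40*47²/3 - ⅓*(-2041))) = √(729720 + (-40*2209/3 + 2041/3)) = √(729720 + (-⅓*88360 + 2041/3)) = √(729720 + (-88360/3 + 2041/3)) = √(729720 - 28773) = √700947 = 3*√77883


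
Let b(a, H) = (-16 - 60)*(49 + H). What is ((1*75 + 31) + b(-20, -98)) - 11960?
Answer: -8130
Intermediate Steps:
b(a, H) = -3724 - 76*H (b(a, H) = -76*(49 + H) = -3724 - 76*H)
((1*75 + 31) + b(-20, -98)) - 11960 = ((1*75 + 31) + (-3724 - 76*(-98))) - 11960 = ((75 + 31) + (-3724 + 7448)) - 11960 = (106 + 3724) - 11960 = 3830 - 11960 = -8130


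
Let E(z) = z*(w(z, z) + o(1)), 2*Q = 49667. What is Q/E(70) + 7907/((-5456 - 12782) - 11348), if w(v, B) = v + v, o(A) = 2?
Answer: 656128351/294084840 ≈ 2.2311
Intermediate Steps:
Q = 49667/2 (Q = (½)*49667 = 49667/2 ≈ 24834.)
w(v, B) = 2*v
E(z) = z*(2 + 2*z) (E(z) = z*(2*z + 2) = z*(2 + 2*z))
Q/E(70) + 7907/((-5456 - 12782) - 11348) = 49667/(2*((2*70*(1 + 70)))) + 7907/((-5456 - 12782) - 11348) = 49667/(2*((2*70*71))) + 7907/(-18238 - 11348) = (49667/2)/9940 + 7907/(-29586) = (49667/2)*(1/9940) + 7907*(-1/29586) = 49667/19880 - 7907/29586 = 656128351/294084840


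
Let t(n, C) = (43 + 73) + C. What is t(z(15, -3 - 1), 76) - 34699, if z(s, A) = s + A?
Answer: -34507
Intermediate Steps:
z(s, A) = A + s
t(n, C) = 116 + C
t(z(15, -3 - 1), 76) - 34699 = (116 + 76) - 34699 = 192 - 34699 = -34507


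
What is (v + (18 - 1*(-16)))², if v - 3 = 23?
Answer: 3600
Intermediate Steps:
v = 26 (v = 3 + 23 = 26)
(v + (18 - 1*(-16)))² = (26 + (18 - 1*(-16)))² = (26 + (18 + 16))² = (26 + 34)² = 60² = 3600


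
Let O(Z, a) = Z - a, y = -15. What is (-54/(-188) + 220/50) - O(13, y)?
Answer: -10957/470 ≈ -23.313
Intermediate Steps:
(-54/(-188) + 220/50) - O(13, y) = (-54/(-188) + 220/50) - (13 - 1*(-15)) = (-54*(-1/188) + 220*(1/50)) - (13 + 15) = (27/94 + 22/5) - 1*28 = 2203/470 - 28 = -10957/470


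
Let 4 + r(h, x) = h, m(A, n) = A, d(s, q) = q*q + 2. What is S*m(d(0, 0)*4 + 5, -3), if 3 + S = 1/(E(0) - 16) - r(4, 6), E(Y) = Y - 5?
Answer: -832/21 ≈ -39.619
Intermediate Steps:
d(s, q) = 2 + q² (d(s, q) = q² + 2 = 2 + q²)
E(Y) = -5 + Y
r(h, x) = -4 + h
S = -64/21 (S = -3 + (1/((-5 + 0) - 16) - (-4 + 4)) = -3 + (1/(-5 - 16) - 1*0) = -3 + (1/(-21) + 0) = -3 + (-1/21 + 0) = -3 - 1/21 = -64/21 ≈ -3.0476)
S*m(d(0, 0)*4 + 5, -3) = -64*((2 + 0²)*4 + 5)/21 = -64*((2 + 0)*4 + 5)/21 = -64*(2*4 + 5)/21 = -64*(8 + 5)/21 = -64/21*13 = -832/21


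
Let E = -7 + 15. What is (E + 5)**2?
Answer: 169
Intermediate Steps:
E = 8
(E + 5)**2 = (8 + 5)**2 = 13**2 = 169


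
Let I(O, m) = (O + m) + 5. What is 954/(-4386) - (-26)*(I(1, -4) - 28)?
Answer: -494315/731 ≈ -676.22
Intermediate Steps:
I(O, m) = 5 + O + m
954/(-4386) - (-26)*(I(1, -4) - 28) = 954/(-4386) - (-26)*((5 + 1 - 4) - 28) = 954*(-1/4386) - (-26)*(2 - 28) = -159/731 - (-26)*(-26) = -159/731 - 1*676 = -159/731 - 676 = -494315/731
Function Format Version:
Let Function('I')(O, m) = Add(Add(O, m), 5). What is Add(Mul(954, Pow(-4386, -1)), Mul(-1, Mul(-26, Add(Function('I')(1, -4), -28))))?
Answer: Rational(-494315, 731) ≈ -676.22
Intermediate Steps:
Function('I')(O, m) = Add(5, O, m)
Add(Mul(954, Pow(-4386, -1)), Mul(-1, Mul(-26, Add(Function('I')(1, -4), -28)))) = Add(Mul(954, Pow(-4386, -1)), Mul(-1, Mul(-26, Add(Add(5, 1, -4), -28)))) = Add(Mul(954, Rational(-1, 4386)), Mul(-1, Mul(-26, Add(2, -28)))) = Add(Rational(-159, 731), Mul(-1, Mul(-26, -26))) = Add(Rational(-159, 731), Mul(-1, 676)) = Add(Rational(-159, 731), -676) = Rational(-494315, 731)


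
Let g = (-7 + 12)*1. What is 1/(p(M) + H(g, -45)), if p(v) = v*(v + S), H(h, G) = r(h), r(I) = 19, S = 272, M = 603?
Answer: 1/527644 ≈ 1.8952e-6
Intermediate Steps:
g = 5 (g = 5*1 = 5)
H(h, G) = 19
p(v) = v*(272 + v) (p(v) = v*(v + 272) = v*(272 + v))
1/(p(M) + H(g, -45)) = 1/(603*(272 + 603) + 19) = 1/(603*875 + 19) = 1/(527625 + 19) = 1/527644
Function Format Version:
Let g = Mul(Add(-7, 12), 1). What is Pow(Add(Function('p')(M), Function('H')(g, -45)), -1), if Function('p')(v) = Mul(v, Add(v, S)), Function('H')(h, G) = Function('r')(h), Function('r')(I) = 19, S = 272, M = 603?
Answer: Rational(1, 527644) ≈ 1.8952e-6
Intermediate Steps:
g = 5 (g = Mul(5, 1) = 5)
Function('H')(h, G) = 19
Function('p')(v) = Mul(v, Add(272, v)) (Function('p')(v) = Mul(v, Add(v, 272)) = Mul(v, Add(272, v)))
Pow(Add(Function('p')(M), Function('H')(g, -45)), -1) = Pow(Add(Mul(603, Add(272, 603)), 19), -1) = Pow(Add(Mul(603, 875), 19), -1) = Pow(Add(527625, 19), -1) = Pow(527644, -1) = Rational(1, 527644)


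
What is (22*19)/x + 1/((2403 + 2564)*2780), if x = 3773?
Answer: 524714223/4736233180 ≈ 0.11079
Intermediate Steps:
(22*19)/x + 1/((2403 + 2564)*2780) = (22*19)/3773 + 1/((2403 + 2564)*2780) = 418*(1/3773) + (1/2780)/4967 = 38/343 + (1/4967)*(1/2780) = 38/343 + 1/13808260 = 524714223/4736233180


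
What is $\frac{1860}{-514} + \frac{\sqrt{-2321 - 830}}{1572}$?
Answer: $- \frac{930}{257} + \frac{i \sqrt{3151}}{1572} \approx -3.6187 + 0.035708 i$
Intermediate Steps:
$\frac{1860}{-514} + \frac{\sqrt{-2321 - 830}}{1572} = 1860 \left(- \frac{1}{514}\right) + \sqrt{-3151} \cdot \frac{1}{1572} = - \frac{930}{257} + i \sqrt{3151} \cdot \frac{1}{1572} = - \frac{930}{257} + \frac{i \sqrt{3151}}{1572}$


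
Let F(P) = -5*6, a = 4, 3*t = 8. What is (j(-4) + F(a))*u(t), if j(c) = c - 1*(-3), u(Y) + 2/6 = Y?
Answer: -217/3 ≈ -72.333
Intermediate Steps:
t = 8/3 (t = (⅓)*8 = 8/3 ≈ 2.6667)
u(Y) = -⅓ + Y
F(P) = -30
j(c) = 3 + c (j(c) = c + 3 = 3 + c)
(j(-4) + F(a))*u(t) = ((3 - 4) - 30)*(-⅓ + 8/3) = (-1 - 30)*(7/3) = -31*7/3 = -217/3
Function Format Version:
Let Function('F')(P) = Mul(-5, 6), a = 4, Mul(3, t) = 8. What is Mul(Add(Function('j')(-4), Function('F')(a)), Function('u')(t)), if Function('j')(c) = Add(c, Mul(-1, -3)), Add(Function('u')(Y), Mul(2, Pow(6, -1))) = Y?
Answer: Rational(-217, 3) ≈ -72.333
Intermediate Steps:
t = Rational(8, 3) (t = Mul(Rational(1, 3), 8) = Rational(8, 3) ≈ 2.6667)
Function('u')(Y) = Add(Rational(-1, 3), Y)
Function('F')(P) = -30
Function('j')(c) = Add(3, c) (Function('j')(c) = Add(c, 3) = Add(3, c))
Mul(Add(Function('j')(-4), Function('F')(a)), Function('u')(t)) = Mul(Add(Add(3, -4), -30), Add(Rational(-1, 3), Rational(8, 3))) = Mul(Add(-1, -30), Rational(7, 3)) = Mul(-31, Rational(7, 3)) = Rational(-217, 3)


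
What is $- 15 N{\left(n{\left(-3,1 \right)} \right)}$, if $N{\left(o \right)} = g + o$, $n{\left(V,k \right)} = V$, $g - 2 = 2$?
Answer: $-15$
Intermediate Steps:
$g = 4$ ($g = 2 + 2 = 4$)
$N{\left(o \right)} = 4 + o$
$- 15 N{\left(n{\left(-3,1 \right)} \right)} = - 15 \left(4 - 3\right) = \left(-15\right) 1 = -15$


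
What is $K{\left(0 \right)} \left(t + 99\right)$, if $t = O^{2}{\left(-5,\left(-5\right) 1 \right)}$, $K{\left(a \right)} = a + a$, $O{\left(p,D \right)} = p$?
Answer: $0$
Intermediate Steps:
$K{\left(a \right)} = 2 a$
$t = 25$ ($t = \left(-5\right)^{2} = 25$)
$K{\left(0 \right)} \left(t + 99\right) = 2 \cdot 0 \left(25 + 99\right) = 0 \cdot 124 = 0$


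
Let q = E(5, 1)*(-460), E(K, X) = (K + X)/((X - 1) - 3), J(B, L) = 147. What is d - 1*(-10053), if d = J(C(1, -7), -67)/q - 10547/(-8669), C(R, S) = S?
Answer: 80188478023/7975480 ≈ 10054.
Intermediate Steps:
E(K, X) = (K + X)/(-4 + X) (E(K, X) = (K + X)/((-1 + X) - 3) = (K + X)/(-4 + X))
q = 920 (q = ((5 + 1)/(-4 + 1))*(-460) = (6/(-3))*(-460) = -1/3*6*(-460) = -2*(-460) = 920)
d = 10977583/7975480 (d = 147/920 - 10547/(-8669) = 147*(1/920) - 10547*(-1/8669) = 147/920 + 10547/8669 = 10977583/7975480 ≈ 1.3764)
d - 1*(-10053) = 10977583/7975480 - 1*(-10053) = 10977583/7975480 + 10053 = 80188478023/7975480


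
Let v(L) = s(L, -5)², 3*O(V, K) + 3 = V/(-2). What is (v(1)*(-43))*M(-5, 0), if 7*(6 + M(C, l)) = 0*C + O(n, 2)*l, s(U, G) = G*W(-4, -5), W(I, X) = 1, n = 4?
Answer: 6450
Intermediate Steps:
O(V, K) = -1 - V/6 (O(V, K) = -1 + (V/(-2))/3 = -1 + (V*(-½))/3 = -1 + (-V/2)/3 = -1 - V/6)
s(U, G) = G (s(U, G) = G*1 = G)
M(C, l) = -6 - 5*l/21 (M(C, l) = -6 + (0*C + (-1 - ⅙*4)*l)/7 = -6 + (0 + (-1 - ⅔)*l)/7 = -6 + (0 - 5*l/3)/7 = -6 + (-5*l/3)/7 = -6 - 5*l/21)
v(L) = 25 (v(L) = (-5)² = 25)
(v(1)*(-43))*M(-5, 0) = (25*(-43))*(-6 - 5/21*0) = -1075*(-6 + 0) = -1075*(-6) = 6450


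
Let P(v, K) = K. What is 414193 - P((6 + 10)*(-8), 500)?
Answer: 413693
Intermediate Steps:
414193 - P((6 + 10)*(-8), 500) = 414193 - 1*500 = 414193 - 500 = 413693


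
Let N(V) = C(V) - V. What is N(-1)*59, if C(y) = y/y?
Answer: 118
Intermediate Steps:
C(y) = 1
N(V) = 1 - V
N(-1)*59 = (1 - 1*(-1))*59 = (1 + 1)*59 = 2*59 = 118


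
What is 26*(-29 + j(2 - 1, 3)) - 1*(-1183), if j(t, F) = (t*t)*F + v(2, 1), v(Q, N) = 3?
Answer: 585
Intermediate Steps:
j(t, F) = 3 + F*t**2 (j(t, F) = (t*t)*F + 3 = t**2*F + 3 = F*t**2 + 3 = 3 + F*t**2)
26*(-29 + j(2 - 1, 3)) - 1*(-1183) = 26*(-29 + (3 + 3*(2 - 1)**2)) - 1*(-1183) = 26*(-29 + (3 + 3*1**2)) + 1183 = 26*(-29 + (3 + 3*1)) + 1183 = 26*(-29 + (3 + 3)) + 1183 = 26*(-29 + 6) + 1183 = 26*(-23) + 1183 = -598 + 1183 = 585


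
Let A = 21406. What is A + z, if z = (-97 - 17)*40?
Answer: 16846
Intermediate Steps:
z = -4560 (z = -114*40 = -4560)
A + z = 21406 - 4560 = 16846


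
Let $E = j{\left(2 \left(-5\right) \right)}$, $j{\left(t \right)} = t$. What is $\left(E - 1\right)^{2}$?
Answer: $121$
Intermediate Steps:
$E = -10$ ($E = 2 \left(-5\right) = -10$)
$\left(E - 1\right)^{2} = \left(-10 - 1\right)^{2} = \left(-11\right)^{2} = 121$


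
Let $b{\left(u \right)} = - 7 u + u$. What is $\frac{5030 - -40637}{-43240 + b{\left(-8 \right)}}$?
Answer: $- \frac{45667}{43192} \approx -1.0573$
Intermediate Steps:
$b{\left(u \right)} = - 6 u$
$\frac{5030 - -40637}{-43240 + b{\left(-8 \right)}} = \frac{5030 - -40637}{-43240 - -48} = \frac{5030 + 40637}{-43240 + 48} = \frac{45667}{-43192} = 45667 \left(- \frac{1}{43192}\right) = - \frac{45667}{43192}$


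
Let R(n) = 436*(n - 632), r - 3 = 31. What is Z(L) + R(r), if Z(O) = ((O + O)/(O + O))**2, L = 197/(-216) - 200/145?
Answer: -260727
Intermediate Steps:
r = 34 (r = 3 + 31 = 34)
R(n) = -275552 + 436*n (R(n) = 436*(-632 + n) = -275552 + 436*n)
L = -14353/6264 (L = 197*(-1/216) - 200*1/145 = -197/216 - 40/29 = -14353/6264 ≈ -2.2913)
Z(O) = 1 (Z(O) = ((2*O)/((2*O)))**2 = ((2*O)*(1/(2*O)))**2 = 1**2 = 1)
Z(L) + R(r) = 1 + (-275552 + 436*34) = 1 + (-275552 + 14824) = 1 - 260728 = -260727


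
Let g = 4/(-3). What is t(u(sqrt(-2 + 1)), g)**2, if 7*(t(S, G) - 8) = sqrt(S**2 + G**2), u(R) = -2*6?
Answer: 29536/441 + 64*sqrt(82)/21 ≈ 94.572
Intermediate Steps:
u(R) = -12
g = -4/3 (g = 4*(-1/3) = -4/3 ≈ -1.3333)
t(S, G) = 8 + sqrt(G**2 + S**2)/7 (t(S, G) = 8 + sqrt(S**2 + G**2)/7 = 8 + sqrt(G**2 + S**2)/7)
t(u(sqrt(-2 + 1)), g)**2 = (8 + sqrt((-4/3)**2 + (-12)**2)/7)**2 = (8 + sqrt(16/9 + 144)/7)**2 = (8 + sqrt(1312/9)/7)**2 = (8 + (4*sqrt(82)/3)/7)**2 = (8 + 4*sqrt(82)/21)**2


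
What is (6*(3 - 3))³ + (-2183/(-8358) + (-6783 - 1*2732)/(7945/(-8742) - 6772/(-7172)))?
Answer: -1246527399911977/4637193918 ≈ -2.6881e+5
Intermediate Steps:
(6*(3 - 3))³ + (-2183/(-8358) + (-6783 - 1*2732)/(7945/(-8742) - 6772/(-7172))) = (6*0)³ + (-2183*(-1/8358) + (-6783 - 2732)/(7945*(-1/8742) - 6772*(-1/7172))) = 0³ + (2183/8358 - 9515/(-7945/8742 + 1693/1793)) = 0 + (2183/8358 - 9515/554821/15674406) = 0 + (2183/8358 - 9515*15674406/554821) = 0 + (2183/8358 - 149141973090/554821) = 0 - 1246527399911977/4637193918 = -1246527399911977/4637193918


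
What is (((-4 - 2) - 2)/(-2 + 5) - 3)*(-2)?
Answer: 34/3 ≈ 11.333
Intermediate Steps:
(((-4 - 2) - 2)/(-2 + 5) - 3)*(-2) = ((-6 - 2)/3 - 3)*(-2) = (-8*⅓ - 3)*(-2) = (-8/3 - 3)*(-2) = -17/3*(-2) = 34/3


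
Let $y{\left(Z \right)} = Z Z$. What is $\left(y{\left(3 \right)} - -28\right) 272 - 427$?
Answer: $9637$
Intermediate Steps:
$y{\left(Z \right)} = Z^{2}$
$\left(y{\left(3 \right)} - -28\right) 272 - 427 = \left(3^{2} - -28\right) 272 - 427 = \left(9 + 28\right) 272 - 427 = 37 \cdot 272 - 427 = 10064 - 427 = 9637$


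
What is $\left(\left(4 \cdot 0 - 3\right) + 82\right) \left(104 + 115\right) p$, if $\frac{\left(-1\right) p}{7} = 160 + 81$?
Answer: $-29186787$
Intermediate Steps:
$p = -1687$ ($p = - 7 \left(160 + 81\right) = \left(-7\right) 241 = -1687$)
$\left(\left(4 \cdot 0 - 3\right) + 82\right) \left(104 + 115\right) p = \left(\left(4 \cdot 0 - 3\right) + 82\right) \left(104 + 115\right) \left(-1687\right) = \left(\left(0 - 3\right) + 82\right) 219 \left(-1687\right) = \left(-3 + 82\right) 219 \left(-1687\right) = 79 \cdot 219 \left(-1687\right) = 17301 \left(-1687\right) = -29186787$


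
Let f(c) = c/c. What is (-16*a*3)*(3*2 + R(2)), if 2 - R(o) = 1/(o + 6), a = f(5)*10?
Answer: -3780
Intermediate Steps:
f(c) = 1
a = 10 (a = 1*10 = 10)
R(o) = 2 - 1/(6 + o) (R(o) = 2 - 1/(o + 6) = 2 - 1/(6 + o))
(-16*a*3)*(3*2 + R(2)) = (-16*10*3)*(3*2 + (11 + 2*2)/(6 + 2)) = (-160*3)*(6 + (11 + 4)/8) = -480*(6 + (1/8)*15) = -480*(6 + 15/8) = -480*63/8 = -3780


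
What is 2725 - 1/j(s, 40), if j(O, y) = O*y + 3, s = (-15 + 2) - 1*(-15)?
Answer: 226174/83 ≈ 2725.0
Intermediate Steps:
s = 2 (s = -13 + 15 = 2)
j(O, y) = 3 + O*y
2725 - 1/j(s, 40) = 2725 - 1/(3 + 2*40) = 2725 - 1/(3 + 80) = 2725 - 1/83 = 226174/83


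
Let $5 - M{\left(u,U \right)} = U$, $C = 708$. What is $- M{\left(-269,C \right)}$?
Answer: $703$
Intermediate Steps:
$M{\left(u,U \right)} = 5 - U$
$- M{\left(-269,C \right)} = - (5 - 708) = \left(-1\right) \left(-703\right) = 703$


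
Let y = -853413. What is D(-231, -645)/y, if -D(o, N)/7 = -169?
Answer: -1183/853413 ≈ -0.0013862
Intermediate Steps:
D(o, N) = 1183 (D(o, N) = -7*(-169) = 1183)
D(-231, -645)/y = 1183/(-853413) = 1183*(-1/853413) = -1183/853413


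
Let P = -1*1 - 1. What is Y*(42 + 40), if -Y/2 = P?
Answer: 328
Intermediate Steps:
P = -2 (P = -1 - 1 = -2)
Y = 4 (Y = -2*(-2) = 4)
Y*(42 + 40) = 4*(42 + 40) = 4*82 = 328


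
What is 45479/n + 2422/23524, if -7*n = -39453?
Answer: 3792245569/464046186 ≈ 8.1721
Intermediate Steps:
n = 39453/7 (n = -⅐*(-39453) = 39453/7 ≈ 5636.1)
45479/n + 2422/23524 = 45479/(39453/7) + 2422/23524 = 45479*(7/39453) + 2422*(1/23524) = 318353/39453 + 1211/11762 = 3792245569/464046186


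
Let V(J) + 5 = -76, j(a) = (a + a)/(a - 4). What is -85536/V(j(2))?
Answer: 1056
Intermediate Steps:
j(a) = 2*a/(-4 + a) (j(a) = (2*a)/(-4 + a) = 2*a/(-4 + a))
V(J) = -81 (V(J) = -5 - 76 = -81)
-85536/V(j(2)) = -85536/(-81) = -85536*(-1/81) = 1056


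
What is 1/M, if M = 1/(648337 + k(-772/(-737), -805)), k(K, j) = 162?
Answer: 648499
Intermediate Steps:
M = 1/648499 (M = 1/(648337 + 162) = 1/648499 ≈ 1.5420e-6)
1/M = 1/(1/648499) = 648499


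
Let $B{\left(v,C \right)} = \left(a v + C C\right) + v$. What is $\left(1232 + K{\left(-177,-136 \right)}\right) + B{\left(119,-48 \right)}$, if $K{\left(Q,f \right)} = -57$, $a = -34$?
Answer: $-448$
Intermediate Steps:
$B{\left(v,C \right)} = C^{2} - 33 v$ ($B{\left(v,C \right)} = \left(- 34 v + C C\right) + v = \left(- 34 v + C^{2}\right) + v = \left(C^{2} - 34 v\right) + v = C^{2} - 33 v$)
$\left(1232 + K{\left(-177,-136 \right)}\right) + B{\left(119,-48 \right)} = \left(1232 - 57\right) + \left(\left(-48\right)^{2} - 3927\right) = 1175 + \left(2304 - 3927\right) = 1175 - 1623 = -448$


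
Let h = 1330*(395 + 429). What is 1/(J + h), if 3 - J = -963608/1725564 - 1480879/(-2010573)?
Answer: 289114365681/316847031484613282 ≈ 9.1247e-7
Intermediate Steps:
J = 815847491762/289114365681 (J = 3 - (-963608/1725564 - 1480879/(-2010573)) = 3 - (-963608*1/1725564 - 1480879*(-1/2010573)) = 3 - (-240902/431391 + 1480879/2010573) = 3 - 1*51495605281/289114365681 = 3 - 51495605281/289114365681 = 815847491762/289114365681 ≈ 2.8219)
h = 1095920 (h = 1330*824 = 1095920)
1/(J + h) = 1/(815847491762/289114365681 + 1095920) = 1/(316847031484613282/289114365681) = 289114365681/316847031484613282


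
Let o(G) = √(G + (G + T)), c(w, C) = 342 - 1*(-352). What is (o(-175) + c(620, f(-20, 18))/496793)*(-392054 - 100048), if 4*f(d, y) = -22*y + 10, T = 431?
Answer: -2200596978762/496793 ≈ -4.4296e+6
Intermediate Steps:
f(d, y) = 5/2 - 11*y/2 (f(d, y) = (-22*y + 10)/4 = (10 - 22*y)/4 = 5/2 - 11*y/2)
c(w, C) = 694 (c(w, C) = 342 + 352 = 694)
o(G) = √(431 + 2*G) (o(G) = √(G + (G + 431)) = √(G + (431 + G)) = √(431 + 2*G))
(o(-175) + c(620, f(-20, 18))/496793)*(-392054 - 100048) = (√(431 + 2*(-175)) + 694/496793)*(-392054 - 100048) = (√(431 - 350) + 694*(1/496793))*(-492102) = (√81 + 694/496793)*(-492102) = (9 + 694/496793)*(-492102) = (4471831/496793)*(-492102) = -2200596978762/496793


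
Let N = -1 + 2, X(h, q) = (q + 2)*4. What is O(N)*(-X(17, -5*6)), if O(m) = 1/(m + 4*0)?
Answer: 112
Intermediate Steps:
X(h, q) = 8 + 4*q (X(h, q) = (2 + q)*4 = 8 + 4*q)
N = 1
O(m) = 1/m (O(m) = 1/(m + 0) = 1/m)
O(N)*(-X(17, -5*6)) = (-(8 + 4*(-5*6)))/1 = 1*(-(8 + 4*(-30))) = 1*(-(8 - 120)) = 1*(-1*(-112)) = 1*112 = 112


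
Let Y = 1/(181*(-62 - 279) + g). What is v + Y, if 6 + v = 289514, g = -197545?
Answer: 75059581127/259266 ≈ 2.8951e+5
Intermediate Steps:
v = 289508 (v = -6 + 289514 = 289508)
Y = -1/259266 (Y = 1/(181*(-62 - 279) - 197545) = 1/(181*(-341) - 197545) = 1/(-61721 - 197545) = 1/(-259266) = -1/259266 ≈ -3.8570e-6)
v + Y = 289508 - 1/259266 = 75059581127/259266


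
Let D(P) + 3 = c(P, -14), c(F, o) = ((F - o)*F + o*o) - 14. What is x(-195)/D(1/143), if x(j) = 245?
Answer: 5010005/3662374 ≈ 1.3680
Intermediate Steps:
c(F, o) = -14 + o² + F*(F - o) (c(F, o) = (F*(F - o) + o²) - 14 = (o² + F*(F - o)) - 14 = -14 + o² + F*(F - o))
D(P) = 179 + P² + 14*P (D(P) = -3 + (-14 + P² + (-14)² - 1*P*(-14)) = -3 + (-14 + P² + 196 + 14*P) = -3 + (182 + P² + 14*P) = 179 + P² + 14*P)
x(-195)/D(1/143) = 245/(179 + (1/143)² + 14/143) = 245/(179 + (1/143)² + 14*(1/143)) = 245/(179 + 1/20449 + 14/143) = 245/(3662374/20449) = 245*(20449/3662374) = 5010005/3662374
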